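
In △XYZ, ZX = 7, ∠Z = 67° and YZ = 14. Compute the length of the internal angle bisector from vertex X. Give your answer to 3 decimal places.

By the law of cosines, XY² = YZ² + ZX² − 2·YZ·ZX·cos Z = 168.42, so XY ≈ 12.978.
Law of cosines again: cos X = (ZX² + XY² − YZ²)/(2·ZX·XY) ≈ 0.11788, so ∠X ≈ 83.23°.
The bisector from X has length 2·ZX·XY·cos(∠X/2)/(ZX+XY) ≈ 6.7992.

t_X ≈ 6.799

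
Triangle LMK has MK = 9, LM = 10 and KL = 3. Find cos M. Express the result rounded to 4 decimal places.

0.9556

By the law of cosines, cos M = (LM² + MK² − KL²) / (2·LM·MK) ≈ 0.95556, so ∠M ≈ 17.15°.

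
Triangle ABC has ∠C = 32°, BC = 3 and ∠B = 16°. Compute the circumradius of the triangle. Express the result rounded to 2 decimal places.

R ≈ 2.02

The third angle is ∠A = 180° − ∠B − ∠C = 132.00°.
Law of sines: CA = BC·sin B/sin A ≈ 1.1127.
Law of sines: AB = BC·sin C/sin A ≈ 2.1392.
Circumradius = BC/(2 sin A) ≈ 2.0184.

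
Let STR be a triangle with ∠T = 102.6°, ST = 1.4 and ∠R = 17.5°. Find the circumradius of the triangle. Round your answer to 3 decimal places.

The third angle is ∠S = 180° − ∠T − ∠R = 59.90°.
Law of sines: TR = ST·sin S/sin R ≈ 4.0279.
Law of sines: RS = ST·sin T/sin R ≈ 4.5436.
Circumradius = ST/(2 sin R) ≈ 2.3279.

2.328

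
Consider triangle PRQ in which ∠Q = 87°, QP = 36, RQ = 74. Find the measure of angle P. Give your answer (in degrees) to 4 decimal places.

66.5032

By the law of cosines, PR² = RQ² + QP² − 2·RQ·QP·cos Q = 6493.2, so PR ≈ 80.58.
Law of cosines again: cos P = (QP² + PR² − RQ²)/(2·QP·PR) ≈ 0.39870, so ∠P ≈ 66.50°.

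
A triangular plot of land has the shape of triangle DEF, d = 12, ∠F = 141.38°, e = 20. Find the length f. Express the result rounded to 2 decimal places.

By the law of cosines, f² = d² + e² − 2·d·e·cos F = 919.03, so f ≈ 30.315.

30.32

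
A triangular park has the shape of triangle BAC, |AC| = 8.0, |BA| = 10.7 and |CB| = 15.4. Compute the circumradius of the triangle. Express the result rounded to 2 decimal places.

By the law of cosines, cos B = (|CB|² + |BA|² − |AC|²) / (2·|CB|·|BA|) ≈ 0.87283, so ∠B ≈ 29.21°.
Circumradius = |AC|/(2 sin B) ≈ 8.1963.

8.20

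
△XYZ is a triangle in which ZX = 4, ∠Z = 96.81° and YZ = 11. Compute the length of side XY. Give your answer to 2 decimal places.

12.14

By the law of cosines, XY² = YZ² + ZX² − 2·YZ·ZX·cos Z = 147.43, so XY ≈ 12.142.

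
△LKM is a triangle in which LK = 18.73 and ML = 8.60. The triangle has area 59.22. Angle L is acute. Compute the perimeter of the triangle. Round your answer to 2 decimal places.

From area = ½·ML·LK·sin L, we get sin L = 2·area/(ML·LK) ≈ 0.73530.
Taking the acute solution, ∠L ≈ 0.826 rad.
Law of cosines then gives KM ≈ 14.368.
Perimeter = 14.368 + 8.6 + 18.73 = 41.698.

41.70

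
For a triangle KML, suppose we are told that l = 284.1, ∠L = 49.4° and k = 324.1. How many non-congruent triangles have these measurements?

2

k·sin L = 324.1·sin(49.4°) ≈ 246.1.
Since k sin L < l < k (246.1 < 284.1 < 324.1), two triangles exist.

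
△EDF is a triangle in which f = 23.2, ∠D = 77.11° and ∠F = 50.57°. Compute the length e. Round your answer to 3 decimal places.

The third angle is ∠E = 180° − ∠D − ∠F = 52.32°.
Law of sines: e = f·sin E/sin F ≈ 23.772.

23.772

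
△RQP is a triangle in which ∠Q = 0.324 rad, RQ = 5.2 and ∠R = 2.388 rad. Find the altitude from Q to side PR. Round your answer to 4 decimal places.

The third angle is ∠P = π − ∠R − ∠Q = 0.430 rad.
Law of sines: QP = RQ·sin R/sin P ≈ 8.543.
Law of sines: PR = RQ·sin Q/sin P ≈ 3.9747.
Area = ½·RQ·QP·sin Q ≈ 7.0714.
The altitude from Q has length 2·area/PR ≈ 3.5582.

3.5582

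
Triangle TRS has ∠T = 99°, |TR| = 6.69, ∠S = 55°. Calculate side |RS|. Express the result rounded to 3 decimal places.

The third angle is ∠R = 180° − ∠S − ∠T = 26.00°.
Law of sines: |RS| = |TR|·sin T/sin S ≈ 8.0664.

8.066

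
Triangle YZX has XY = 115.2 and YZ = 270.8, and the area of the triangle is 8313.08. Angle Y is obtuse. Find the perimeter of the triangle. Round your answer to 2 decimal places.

759.36

From area = ½·XY·YZ·sin Y, we get sin Y = 2·area/(XY·YZ) ≈ 0.53296.
Taking the obtuse solution, ∠Y ≈ 147.79°.
Law of cosines then gives ZX ≈ 373.36.
Perimeter = 373.36 + 115.2 + 270.8 = 759.36.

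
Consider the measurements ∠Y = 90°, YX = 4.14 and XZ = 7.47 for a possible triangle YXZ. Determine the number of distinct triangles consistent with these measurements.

YX·sin Y = 4.14·sin(90°) ≈ 4.14.
Since ∠Y is not acute, a triangle exists only if XZ > YX; here XZ > YX, so there is exactly one triangle.

1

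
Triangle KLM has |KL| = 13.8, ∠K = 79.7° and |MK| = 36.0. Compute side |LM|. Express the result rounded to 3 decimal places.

By the law of cosines, |LM|² = |MK|² + |KL|² − 2·|MK|·|KL|·cos K = 1308.8, so |LM| ≈ 36.177.

36.177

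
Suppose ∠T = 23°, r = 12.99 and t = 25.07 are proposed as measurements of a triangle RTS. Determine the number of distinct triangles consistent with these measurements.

r·sin T = 12.99·sin(23°) ≈ 5.076.
Since t ≥ r, exactly one triangle exists.

1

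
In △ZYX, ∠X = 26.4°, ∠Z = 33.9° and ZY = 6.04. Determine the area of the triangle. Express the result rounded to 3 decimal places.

19.875

The third angle is ∠Y = 180° − ∠X − ∠Z = 119.70°.
Law of sines: YX = ZY·sin Z/sin X ≈ 7.5765.
Law of sines: XZ = ZY·sin Y/sin X ≈ 11.8.
Area = ½·ZY·YX·sin Y ≈ 19.875.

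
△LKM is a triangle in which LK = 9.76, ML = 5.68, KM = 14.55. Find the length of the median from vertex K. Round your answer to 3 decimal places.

Median from K: ½√(2·LK² + 2·KM² − ML²) ≈ 12.059.

12.059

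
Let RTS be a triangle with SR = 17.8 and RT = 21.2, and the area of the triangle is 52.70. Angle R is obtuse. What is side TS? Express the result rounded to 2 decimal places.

From area = ½·SR·RT·sin R, we get sin R = 2·area/(SR·RT) ≈ 0.27931.
Taking the obtuse solution, ∠R ≈ 163.78°.
Law of cosines then gives TS ≈ 38.613.

38.61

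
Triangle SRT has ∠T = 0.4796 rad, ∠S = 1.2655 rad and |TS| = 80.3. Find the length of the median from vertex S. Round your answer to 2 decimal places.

The third angle is ∠R = π − ∠T − ∠S = 1.3965 rad.
Law of sines: |RT| = |TS|·sin S/sin R ≈ 77.765.
Law of sines: |SR| = |TS|·sin T/sin R ≈ 37.622.
Median from S: ½√(2·|TS|² + 2·|SR|² − |RT|²) ≈ 49.193.

49.19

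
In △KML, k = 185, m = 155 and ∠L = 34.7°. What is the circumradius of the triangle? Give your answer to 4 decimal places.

92.5351

By the law of cosines, l² = k² + m² − 2·k·m·cos L = 11100, so l ≈ 105.36.
Area = ½·k·m·sin L ≈ 8162.
Circumradius = l/(2 sin L) ≈ 92.535.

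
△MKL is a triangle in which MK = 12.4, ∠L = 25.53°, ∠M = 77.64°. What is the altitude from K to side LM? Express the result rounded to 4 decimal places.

12.1126

The third angle is ∠K = 180° − ∠L − ∠M = 76.83°.
Law of sines: KL = MK·sin M/sin L ≈ 28.105.
Law of sines: LM = MK·sin K/sin L ≈ 28.015.
Area = ½·MK·KL·sin K ≈ 169.67.
The altitude from K has length 2·area/LM ≈ 12.113.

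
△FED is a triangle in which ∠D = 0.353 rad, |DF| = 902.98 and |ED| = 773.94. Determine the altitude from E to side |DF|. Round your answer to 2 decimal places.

h_E ≈ 267.56

By the law of cosines, |FE|² = |ED|² + |DF|² − 2·|ED|·|DF|·cos D = 1.0283e+05, so |FE| ≈ 320.68.
Area = ½·|ED|·|DF|·sin D ≈ 1.208e+05.
The altitude from E has length 2·area/|DF| ≈ 267.56.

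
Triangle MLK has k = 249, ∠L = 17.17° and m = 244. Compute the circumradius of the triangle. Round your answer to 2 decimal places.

By the law of cosines, l² = k² + m² − 2·k·m·cos L = 5440.4, so l ≈ 73.759.
Area = ½·k·m·sin L ≈ 8967.8.
Circumradius = l/(2 sin L) ≈ 124.93.

R ≈ 124.93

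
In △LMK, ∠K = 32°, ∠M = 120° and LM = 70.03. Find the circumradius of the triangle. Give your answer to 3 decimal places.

R ≈ 66.076

The third angle is ∠L = 180° − ∠M − ∠K = 28.00°.
Law of sines: MK = LM·sin L/sin K ≈ 62.042.
Law of sines: KL = LM·sin M/sin K ≈ 114.45.
Circumradius = LM/(2 sin K) ≈ 66.076.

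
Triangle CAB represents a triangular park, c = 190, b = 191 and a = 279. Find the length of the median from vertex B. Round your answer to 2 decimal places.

Median from B: ½√(2·c² + 2·a² − b²) ≈ 218.75.

m_B ≈ 218.75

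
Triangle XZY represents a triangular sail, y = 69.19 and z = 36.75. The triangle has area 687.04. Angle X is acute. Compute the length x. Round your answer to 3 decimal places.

From area = ½·z·y·sin X, we get sin X = 2·area/(z·y) ≈ 0.54040.
Taking the acute solution, ∠X ≈ 32.71°.
Law of cosines then gives x ≈ 43.114.

43.114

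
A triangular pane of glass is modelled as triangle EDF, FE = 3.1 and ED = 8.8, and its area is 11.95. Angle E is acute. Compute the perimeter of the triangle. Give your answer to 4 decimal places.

From area = ½·FE·ED·sin E, we get sin E = 2·area/(FE·ED) ≈ 0.87610.
Taking the acute solution, ∠E ≈ 61.18°.
Law of cosines then gives DF ≈ 7.7939.
Perimeter = 7.7939 + 3.1 + 8.8 = 19.694.

perimeter ≈ 19.6939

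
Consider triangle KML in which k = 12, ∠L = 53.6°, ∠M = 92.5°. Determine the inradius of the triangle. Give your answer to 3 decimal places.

4.086

The third angle is ∠K = 180° − ∠M − ∠L = 33.90°.
Law of sines: m = k·sin M/sin K ≈ 21.495.
Law of sines: l = k·sin L/sin K ≈ 17.317.
Area = ½·k·m·sin L ≈ 103.81.
Semiperimeter s = (12+21.495+17.317)/2 = 25.406.
Inradius = area/s = 103.81/25.406 ≈ 4.0859.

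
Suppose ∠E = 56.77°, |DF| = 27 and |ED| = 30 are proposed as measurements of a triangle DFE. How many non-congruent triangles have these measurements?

2

|ED|·sin E = 30·sin(56.77°) ≈ 25.09.
Since |ED| sin E < |DF| < |ED| (25.09 < 27 < 30), two triangles exist.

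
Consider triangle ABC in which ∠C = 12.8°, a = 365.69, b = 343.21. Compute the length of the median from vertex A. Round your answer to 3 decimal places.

169.811

By the law of cosines, c² = a² + b² − 2·a·b·cos C = 6743.3, so c ≈ 82.117.
Median from A: ½√(2·b² + 2·c² − a²) ≈ 169.81.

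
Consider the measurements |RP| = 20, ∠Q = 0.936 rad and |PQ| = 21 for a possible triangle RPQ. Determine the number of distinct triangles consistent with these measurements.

|PQ|·sin Q = 21·sin(0.936 rad) ≈ 16.91.
Since |PQ| sin Q < |RP| < |PQ| (16.91 < 20 < 21), two triangles exist.

2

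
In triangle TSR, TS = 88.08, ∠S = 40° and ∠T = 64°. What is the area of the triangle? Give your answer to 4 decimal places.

area ≈ 2309.6607

The third angle is ∠R = 180° − ∠T − ∠S = 76.00°.
Law of sines: SR = TS·sin T/sin R ≈ 81.589.
Law of sines: RT = TS·sin S/sin R ≈ 58.35.
Area = ½·TS·SR·sin S ≈ 2309.7.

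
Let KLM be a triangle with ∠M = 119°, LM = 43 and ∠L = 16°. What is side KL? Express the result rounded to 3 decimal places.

The third angle is ∠K = 180° − ∠L − ∠M = 45.00°.
Law of sines: KL = LM·sin M/sin K ≈ 53.187.

53.187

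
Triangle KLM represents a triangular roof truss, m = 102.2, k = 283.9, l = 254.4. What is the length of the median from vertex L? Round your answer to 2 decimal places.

Median from L: ½√(2·m² + 2·k² − l²) ≈ 171.3.

m_L ≈ 171.30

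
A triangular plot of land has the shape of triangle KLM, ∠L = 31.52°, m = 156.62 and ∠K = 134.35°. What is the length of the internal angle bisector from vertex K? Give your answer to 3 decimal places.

t_K ≈ 82.832

The third angle is ∠M = 180° − ∠K − ∠L = 14.13°.
Law of sines: k = m·sin K/sin M ≈ 458.77.
Law of sines: l = m·sin L/sin M ≈ 335.41.
The bisector from K has length 2·l·m·cos(∠K/2)/(l+m) ≈ 82.832.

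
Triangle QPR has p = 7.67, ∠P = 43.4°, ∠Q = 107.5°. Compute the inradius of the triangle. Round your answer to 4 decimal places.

1.6725

The third angle is ∠R = 180° − ∠Q − ∠P = 29.10°.
Law of sines: q = p·sin Q/sin P ≈ 10.646.
Law of sines: r = p·sin R/sin P ≈ 5.429.
Area = ½·p·q·sin R ≈ 19.857.
Semiperimeter s = (10.646+7.67+5.429)/2 = 11.873.
Inradius = area/s = 19.857/11.873 ≈ 1.6725.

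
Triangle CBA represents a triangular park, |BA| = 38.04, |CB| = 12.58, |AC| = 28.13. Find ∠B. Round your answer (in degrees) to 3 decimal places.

By the law of cosines, cos B = (|CB|² + |BA|² − |AC|²) / (2·|CB|·|BA|) ≈ 0.85050, so ∠B ≈ 31.73°.

∠B ≈ 31.734°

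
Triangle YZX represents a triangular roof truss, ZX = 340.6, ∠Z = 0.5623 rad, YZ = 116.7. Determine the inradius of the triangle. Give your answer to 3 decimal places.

29.971

By the law of cosines, XY² = YZ² + ZX² − 2·YZ·ZX·cos Z = 62371, so XY ≈ 249.74.
Area = ½·YZ·ZX·sin Z ≈ 10596.
Semiperimeter s = (340.6+249.74+116.7)/2 = 353.52.
Inradius = area/s = 10596/353.52 ≈ 29.971.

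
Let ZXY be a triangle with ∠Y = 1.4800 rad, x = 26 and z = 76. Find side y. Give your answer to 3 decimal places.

By the law of cosines, y² = z² + x² − 2·z·x·cos Y = 6093.7, so y ≈ 78.062.

78.062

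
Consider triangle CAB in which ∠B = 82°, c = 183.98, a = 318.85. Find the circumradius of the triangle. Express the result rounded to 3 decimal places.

By the law of cosines, b² = c² + a² − 2·c·a·cos B = 1.1919e+05, so b ≈ 345.23.
Area = ½·c·a·sin B ≈ 29046.
Circumradius = b/(2 sin B) ≈ 174.31.

R ≈ 174.313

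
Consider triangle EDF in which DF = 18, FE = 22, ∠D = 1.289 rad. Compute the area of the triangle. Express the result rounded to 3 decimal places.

area ≈ 160.875

Law of sines: sin E = DF·sin D/FE ≈ 0.78591.
Since FE ≥ DF, only the acute value applies: ∠E ≈ 0.904 rad.
Then ∠F = π − ∠D − ∠E ≈ 0.948 rad.
Law of sines gives ED = FE·sin F/sin D ≈ 18.609.
Area = ½·FE·DF·sin F ≈ 160.87.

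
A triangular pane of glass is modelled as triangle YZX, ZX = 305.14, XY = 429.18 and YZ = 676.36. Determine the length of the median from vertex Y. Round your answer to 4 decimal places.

545.4829

Median from Y: ½√(2·XY² + 2·YZ² − ZX²) ≈ 545.48.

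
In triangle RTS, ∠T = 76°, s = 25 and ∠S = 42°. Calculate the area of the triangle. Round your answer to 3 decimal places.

The third angle is ∠R = 180° − ∠T − ∠S = 62.00°.
Law of sines: r = s·sin R/sin S ≈ 32.989.
Law of sines: t = s·sin T/sin S ≈ 36.252.
Area = ½·s·r·sin T ≈ 400.11.

400.109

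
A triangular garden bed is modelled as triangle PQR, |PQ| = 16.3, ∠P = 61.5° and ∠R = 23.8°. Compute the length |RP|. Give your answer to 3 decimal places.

The third angle is ∠Q = 180° − ∠R − ∠P = 94.70°.
Law of sines: |RP| = |PQ|·sin Q/sin R ≈ 40.256.

40.256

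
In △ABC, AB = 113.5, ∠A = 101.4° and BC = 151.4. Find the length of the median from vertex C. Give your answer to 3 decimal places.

Law of sines: sin C = AB·sin A/BC ≈ 0.73488.
Since BC ≥ AB, only the acute value applies: ∠C ≈ 47.30°.
Then ∠B = 180° − ∠A − ∠C ≈ 31.30°.
Law of sines gives CA = BC·sin B/sin A ≈ 80.245.
Median from C: ½√(2·BC² + 2·CA² − AB²) ≈ 107.05.

107.052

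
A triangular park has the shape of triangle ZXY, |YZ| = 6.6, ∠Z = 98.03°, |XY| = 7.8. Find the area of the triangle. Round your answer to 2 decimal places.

Law of sines: sin X = |YZ|·sin Z/|XY| ≈ 0.83786.
Since |XY| ≥ |YZ|, only the acute value applies: ∠X ≈ 56.91°.
Then ∠Y = 180° − ∠Z − ∠X ≈ 25.06°.
Law of sines gives |ZX| = |XY|·sin Y/sin Z ≈ 3.336.
Area = ½·|XY|·|YZ|·sin Y ≈ 10.901.

10.90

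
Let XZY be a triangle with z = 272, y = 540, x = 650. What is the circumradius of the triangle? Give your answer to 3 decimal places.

By the law of cosines, cos X = (z² + y² − x²) / (2·z·y) ≈ -0.19375, so ∠X ≈ 101.17°.
Circumradius = x/(2 sin X) ≈ 331.28.

R ≈ 331.277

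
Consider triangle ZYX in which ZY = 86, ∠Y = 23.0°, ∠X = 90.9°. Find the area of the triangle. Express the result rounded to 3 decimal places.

The third angle is ∠Z = 180° − ∠Y − ∠X = 66.10°.
Law of sines: YX = ZY·sin Z/sin X ≈ 78.636.
Law of sines: XZ = ZY·sin Y/sin X ≈ 33.607.
Area = ½·ZY·YX·sin Y ≈ 1321.2.

area ≈ 1321.190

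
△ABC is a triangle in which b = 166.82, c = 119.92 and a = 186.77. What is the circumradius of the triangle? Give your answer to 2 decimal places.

By the law of cosines, cos A = (b² + c² − a²) / (2·b·c) ≈ 0.18312, so ∠A ≈ 79.45°.
Circumradius = a/(2 sin A) ≈ 94.991.

R ≈ 94.99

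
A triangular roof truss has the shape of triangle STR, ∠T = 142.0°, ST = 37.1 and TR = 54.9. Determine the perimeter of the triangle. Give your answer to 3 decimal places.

By the law of cosines, RS² = ST² + TR² − 2·ST·TR·cos T = 7600.4, so RS ≈ 87.181.
Semiperimeter s = (54.9+87.181+37.1)/2 = 89.59.
Perimeter = 54.9 + 87.181 + 37.1 = 179.18.

perimeter ≈ 179.181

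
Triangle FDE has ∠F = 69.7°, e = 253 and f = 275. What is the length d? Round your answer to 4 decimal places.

226.7726

Law of sines: sin E = e·sin F/f ≈ 0.86286.
Since f ≥ e, only the acute value applies: ∠E ≈ 59.64°.
Then ∠D = 180° − ∠F − ∠E ≈ 50.66°.
Law of sines gives d = f·sin D/sin F ≈ 226.77.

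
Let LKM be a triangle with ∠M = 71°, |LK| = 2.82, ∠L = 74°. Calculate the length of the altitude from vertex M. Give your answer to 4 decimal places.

h_M ≈ 1.6444

The third angle is ∠K = 180° − ∠M − ∠L = 35.00°.
Law of sines: |KM| = |LK|·sin L/sin M ≈ 2.867.
Law of sines: |ML| = |LK|·sin K/sin M ≈ 1.7107.
Area = ½·|LK|·|KM|·sin K ≈ 2.3186.
The altitude from M has length 2·area/|LK| ≈ 1.6444.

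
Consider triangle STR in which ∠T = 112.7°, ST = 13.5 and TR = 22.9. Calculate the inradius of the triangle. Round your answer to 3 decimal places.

By the law of cosines, RS² = ST² + TR² − 2·ST·TR·cos T = 945.27, so RS ≈ 30.745.
Area = ½·ST·TR·sin T ≈ 142.6.
Semiperimeter s = (22.9+30.745+13.5)/2 = 33.573.
Inradius = area/s = 142.6/33.573 ≈ 4.2476.

4.248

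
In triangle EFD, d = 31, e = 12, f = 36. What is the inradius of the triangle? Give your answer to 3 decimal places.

r ≈ 4.551

Semiperimeter s = (12 + 36 + 31)/2 = 39.5.
Heron's formula: area = √(39.5·27.5·3.5·8.5) ≈ 179.77.
Inradius = area/s = 179.77/39.5 ≈ 4.551.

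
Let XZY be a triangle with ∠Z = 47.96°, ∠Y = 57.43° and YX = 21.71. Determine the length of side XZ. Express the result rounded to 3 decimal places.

24.635

The third angle is ∠X = 180° − ∠Z − ∠Y = 74.61°.
Law of sines: XZ = YX·sin Y/sin Z ≈ 24.635.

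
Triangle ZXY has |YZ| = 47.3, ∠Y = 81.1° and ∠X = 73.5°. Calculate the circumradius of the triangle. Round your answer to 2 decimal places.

R ≈ 24.67

The third angle is ∠Z = 180° − ∠X − ∠Y = 25.40°.
Law of sines: |XY| = |YZ|·sin Z/sin X ≈ 21.16.
Law of sines: |ZX| = |YZ|·sin Y/sin X ≈ 48.738.
Circumradius = |YZ|/(2 sin X) ≈ 24.666.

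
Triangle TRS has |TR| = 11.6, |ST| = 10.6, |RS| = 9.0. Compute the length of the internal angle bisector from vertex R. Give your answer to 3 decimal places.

t_R ≈ 8.761

By the law of cosines, cos R = (|TR|² + |RS|² − |ST|²) / (2·|TR|·|RS|) ≈ 0.49425, so ∠R ≈ 60.38°.
The bisector from R has length 2·|TR|·|RS|·cos(∠R/2)/(|TR|+|RS|) ≈ 8.7611.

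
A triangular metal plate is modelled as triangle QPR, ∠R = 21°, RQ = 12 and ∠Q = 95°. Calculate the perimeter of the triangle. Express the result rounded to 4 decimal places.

The third angle is ∠P = 180° − ∠R − ∠Q = 64.00°.
Law of sines: PR = RQ·sin Q/sin P ≈ 13.3.
Law of sines: QP = RQ·sin R/sin P ≈ 4.7847.
Semiperimeter s = (13.3+12+4.7847)/2 = 15.043.
Perimeter = 13.3 + 12 + 4.7847 = 30.085.

perimeter ≈ 30.0851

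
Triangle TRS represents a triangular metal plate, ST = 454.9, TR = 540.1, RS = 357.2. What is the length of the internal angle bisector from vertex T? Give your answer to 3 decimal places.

t_T ≈ 462.631

By the law of cosines, cos T = (ST² + TR² − RS²) / (2·ST·TR) ≈ 0.75511, so ∠T ≈ 0.715 rad.
The bisector from T has length 2·ST·TR·cos(∠T/2)/(ST+TR) ≈ 462.63.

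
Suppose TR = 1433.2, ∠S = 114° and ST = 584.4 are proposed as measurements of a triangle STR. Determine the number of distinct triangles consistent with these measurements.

1

ST·sin S = 584.4·sin(114°) ≈ 533.9.
Since ∠S is not acute, a triangle exists only if TR > ST; here TR > ST, so there is exactly one triangle.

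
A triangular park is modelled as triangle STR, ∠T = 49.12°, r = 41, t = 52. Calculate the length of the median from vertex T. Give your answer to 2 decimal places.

Law of sines: sin R = r·sin T/t ≈ 0.59614.
Since t ≥ r, only the acute value applies: ∠R ≈ 36.59°.
Then ∠S = 180° − ∠T − ∠R ≈ 94.29°.
Law of sines gives s = t·sin S/sin T ≈ 68.583.
Median from T: ½√(2·r² + 2·s² − t²) ≈ 50.163.

50.16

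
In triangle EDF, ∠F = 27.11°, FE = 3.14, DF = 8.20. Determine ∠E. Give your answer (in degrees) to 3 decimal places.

∠E ≈ 138.062°

By the law of cosines, ED² = DF² + FE² − 2·DF·FE·cos F = 31.261, so ED ≈ 5.5912.
Law of cosines again: cos E = (FE² + ED² − DF²)/(2·FE·ED) ≈ -0.74387, so ∠E ≈ 138.06°.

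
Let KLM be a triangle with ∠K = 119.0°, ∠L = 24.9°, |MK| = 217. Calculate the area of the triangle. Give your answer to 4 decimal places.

area ≈ 28817.0650

The third angle is ∠M = 180° − ∠K − ∠L = 36.10°.
Law of sines: |LM| = |MK|·sin K/sin L ≈ 450.78.
Law of sines: |KL| = |MK|·sin M/sin L ≈ 303.67.
Area = ½·|MK|·|LM|·sin M ≈ 28817.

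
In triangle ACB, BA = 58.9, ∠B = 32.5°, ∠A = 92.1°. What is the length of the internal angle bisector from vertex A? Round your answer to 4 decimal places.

The third angle is ∠C = 180° − ∠B − ∠A = 55.40°.
Law of sines: CB = BA·sin A/sin C ≈ 71.508.
Law of sines: AC = BA·sin B/sin C ≈ 38.447.
The bisector from A has length 2·BA·AC·cos(∠A/2)/(BA+AC) ≈ 32.29.

t_A ≈ 32.2896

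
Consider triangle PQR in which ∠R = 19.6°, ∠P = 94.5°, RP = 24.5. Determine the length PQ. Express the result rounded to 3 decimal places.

9.003

The third angle is ∠Q = 180° − ∠R − ∠P = 65.90°.
Law of sines: PQ = RP·sin R/sin Q ≈ 9.0033.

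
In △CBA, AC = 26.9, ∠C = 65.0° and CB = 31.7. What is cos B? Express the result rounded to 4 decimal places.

By the law of cosines, BA² = AC² + CB² − 2·AC·CB·cos C = 1007.7, so BA ≈ 31.745.
Law of cosines again: cos B = (CB² + BA² − AC²)/(2·CB·BA) ≈ 0.64047, so ∠B ≈ 50.17°.

0.6405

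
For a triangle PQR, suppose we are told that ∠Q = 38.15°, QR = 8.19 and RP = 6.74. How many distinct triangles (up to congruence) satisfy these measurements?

QR·sin Q = 8.19·sin(38.15°) ≈ 5.059.
Since QR sin Q < RP < QR (5.059 < 6.74 < 8.19), two triangles exist.

2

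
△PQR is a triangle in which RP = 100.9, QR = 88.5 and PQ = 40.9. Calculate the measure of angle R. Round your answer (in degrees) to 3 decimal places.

23.802

By the law of cosines, cos R = (QR² + RP² − PQ²) / (2·QR·RP) ≈ 0.91494, so ∠R ≈ 23.80°.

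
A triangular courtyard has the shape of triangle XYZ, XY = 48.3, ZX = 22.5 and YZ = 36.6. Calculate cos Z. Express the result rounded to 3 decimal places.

By the law of cosines, cos Z = (YZ² + ZX² − XY²) / (2·YZ·ZX) ≈ -0.29574, so ∠Z ≈ 107.20°.

-0.296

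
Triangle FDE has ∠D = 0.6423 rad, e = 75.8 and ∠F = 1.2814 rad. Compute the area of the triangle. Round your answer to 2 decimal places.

The third angle is ∠E = π − ∠F − ∠D = 1.2179 rad.
Law of sines: f = e·sin F/sin E ≈ 77.419.
Law of sines: d = e·sin D/sin E ≈ 48.389.
Area = ½·e·f·sin D ≈ 1757.7.

1757.69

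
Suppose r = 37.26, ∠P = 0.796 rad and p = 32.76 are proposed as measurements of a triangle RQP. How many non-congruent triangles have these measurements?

r·sin P = 37.26·sin(0.796 rad) ≈ 26.62.
Since r sin P < p < r (26.62 < 32.76 < 37.26), two triangles exist.

2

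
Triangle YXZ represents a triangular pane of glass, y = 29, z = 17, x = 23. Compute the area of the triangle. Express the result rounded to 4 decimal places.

195.4154

Semiperimeter s = (29 + 23 + 17)/2 = 34.5.
Heron's formula: area = √(34.5·5.5·11.5·17.5) ≈ 195.42.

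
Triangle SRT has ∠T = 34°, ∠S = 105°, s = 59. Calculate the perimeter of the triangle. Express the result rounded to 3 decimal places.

perimeter ≈ 133.229

The third angle is ∠R = 180° − ∠T − ∠S = 41.00°.
Law of sines: r = s·sin R/sin S ≈ 40.073.
Law of sines: t = s·sin T/sin S ≈ 34.156.
Semiperimeter p = (59+40.073+34.156)/2 = 66.615.
Perimeter = 59 + 40.073 + 34.156 = 133.23.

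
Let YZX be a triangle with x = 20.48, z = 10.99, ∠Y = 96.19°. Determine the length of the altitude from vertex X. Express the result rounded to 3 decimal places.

h_X ≈ 10.926

By the law of cosines, y² = z² + x² − 2·z·x·cos Y = 588.75, so y ≈ 24.264.
Area = ½·z·x·sin Y ≈ 111.88.
The altitude from X has length 2·area/x ≈ 10.926.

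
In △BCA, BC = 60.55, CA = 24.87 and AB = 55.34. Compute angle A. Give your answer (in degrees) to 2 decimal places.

By the law of cosines, cos A = (CA² + AB² − BC²) / (2·CA·AB) ≈ 0.00535, so ∠A ≈ 89.69°.

∠A ≈ 89.69°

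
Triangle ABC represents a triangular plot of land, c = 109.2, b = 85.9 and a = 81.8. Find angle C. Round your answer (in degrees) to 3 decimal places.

∠C ≈ 81.219°

By the law of cosines, cos C = (a² + b² − c²) / (2·a·b) ≈ 0.15266, so ∠C ≈ 81.22°.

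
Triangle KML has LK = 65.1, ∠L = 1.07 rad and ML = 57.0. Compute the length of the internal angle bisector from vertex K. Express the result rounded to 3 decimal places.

t_K ≈ 57.148

By the law of cosines, KM² = ML² + LK² − 2·ML·LK·cos L = 3923.8, so KM ≈ 62.64.
Law of cosines again: cos K = (LK² + KM² − ML²)/(2·LK·KM) ≈ 0.60237, so ∠K ≈ 0.924 rad.
The bisector from K has length 2·LK·KM·cos(∠K/2)/(LK+KM) ≈ 57.148.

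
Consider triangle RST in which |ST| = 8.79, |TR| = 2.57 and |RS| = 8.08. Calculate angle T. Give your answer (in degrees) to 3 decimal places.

∠T ≈ 65.714°

By the law of cosines, cos T = (|ST|² + |TR|² − |RS|²) / (2·|ST|·|TR|) ≈ 0.41130, so ∠T ≈ 65.71°.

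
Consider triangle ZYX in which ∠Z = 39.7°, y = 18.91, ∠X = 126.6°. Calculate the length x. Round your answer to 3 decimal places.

64.100

The third angle is ∠Y = 180° − ∠X − ∠Z = 13.70°.
Law of sines: x = y·sin X/sin Y ≈ 64.1.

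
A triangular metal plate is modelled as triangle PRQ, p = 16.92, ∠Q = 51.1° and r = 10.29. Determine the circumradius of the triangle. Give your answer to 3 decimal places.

8.463

By the law of cosines, q² = p² + r² − 2·p·r·cos Q = 173.51, so q ≈ 13.172.
Area = ½·p·r·sin Q ≈ 67.749.
Circumradius = q/(2 sin Q) ≈ 8.4627.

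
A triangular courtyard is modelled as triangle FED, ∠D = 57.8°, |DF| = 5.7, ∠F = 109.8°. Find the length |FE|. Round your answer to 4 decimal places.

22.4616

The third angle is ∠E = 180° − ∠D − ∠F = 12.40°.
Law of sines: |FE| = |DF|·sin D/sin E ≈ 22.462.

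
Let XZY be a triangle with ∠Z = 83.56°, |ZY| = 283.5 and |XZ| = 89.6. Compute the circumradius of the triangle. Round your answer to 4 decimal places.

By the law of cosines, |YX|² = |XZ|² + |ZY|² − 2·|XZ|·|ZY|·cos Z = 82702, so |YX| ≈ 287.58.
Area = ½·|XZ|·|ZY|·sin Z ≈ 12621.
Circumradius = |YX|/(2 sin Z) ≈ 144.7.

144.7030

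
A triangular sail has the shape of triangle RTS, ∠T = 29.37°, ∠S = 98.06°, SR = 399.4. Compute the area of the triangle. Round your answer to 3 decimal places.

127866.116

The third angle is ∠R = 180° − ∠T − ∠S = 52.57°.
Law of sines: TS = SR·sin R/sin T ≈ 646.68.
Law of sines: RT = SR·sin S/sin T ≈ 806.31.
Area = ½·SR·TS·sin S ≈ 1.2787e+05.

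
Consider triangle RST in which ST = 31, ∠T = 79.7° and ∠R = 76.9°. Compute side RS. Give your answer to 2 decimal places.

The third angle is ∠S = 180° − ∠T − ∠R = 23.40°.
Law of sines: RS = ST·sin T/sin R ≈ 31.315.

31.32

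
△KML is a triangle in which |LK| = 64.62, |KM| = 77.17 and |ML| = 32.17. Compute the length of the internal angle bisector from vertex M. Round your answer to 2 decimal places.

By the law of cosines, cos M = (|KM|² + |ML|² − |LK|²) / (2·|KM|·|ML|) ≈ 0.56683, so ∠M ≈ 55.47°.
The bisector from M has length 2·|KM|·|ML|·cos(∠M/2)/(|KM|+|ML|) ≈ 40.193.

t_M ≈ 40.19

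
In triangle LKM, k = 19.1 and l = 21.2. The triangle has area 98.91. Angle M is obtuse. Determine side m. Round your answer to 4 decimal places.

From area = ½·l·k·sin M, we get sin M = 2·area/(l·k) ≈ 0.48854.
Taking the obtuse solution, ∠M ≈ 150.76°.
Law of cosines then gives m ≈ 38.998.

38.9983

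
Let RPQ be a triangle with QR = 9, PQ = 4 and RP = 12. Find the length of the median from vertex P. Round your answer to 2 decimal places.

Median from P: ½√(2·RP² + 2·PQ² − QR²) ≈ 7.7298.

7.73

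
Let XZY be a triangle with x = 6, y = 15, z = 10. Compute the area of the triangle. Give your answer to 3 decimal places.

20.123

Semiperimeter s = (6 + 10 + 15)/2 = 15.5.
Heron's formula: area = √(15.5·9.5·5.5·0.5) ≈ 20.123.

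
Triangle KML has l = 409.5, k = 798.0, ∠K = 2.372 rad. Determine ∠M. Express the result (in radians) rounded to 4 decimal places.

∠M ≈ 0.4045 rad

Law of sines: sin L = l·sin K/k ≈ 0.35708.
Since k ≥ l, only the acute value applies: ∠L ≈ 0.365 rad.
Then ∠M = π − ∠K − ∠L ≈ 0.404 rad.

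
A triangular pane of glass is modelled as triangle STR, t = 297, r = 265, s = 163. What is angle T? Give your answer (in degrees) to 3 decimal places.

By the law of cosines, cos T = (r² + s² − t²) / (2·r·s) ≈ 0.09937, so ∠T ≈ 84.30°.

84.297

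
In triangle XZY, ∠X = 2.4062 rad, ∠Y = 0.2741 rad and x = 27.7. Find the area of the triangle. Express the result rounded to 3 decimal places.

68.898

The third angle is ∠Z = π − ∠Y − ∠X = 0.4613 rad.
Law of sines: z = x·sin Z/sin X ≈ 18.378.
Law of sines: y = x·sin Y/sin X ≈ 11.176.
Area = ½·x·z·sin Y ≈ 68.898.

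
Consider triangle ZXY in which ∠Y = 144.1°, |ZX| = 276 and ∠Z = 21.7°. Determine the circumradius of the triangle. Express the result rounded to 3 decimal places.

R ≈ 235.345

The third angle is ∠X = 180° − ∠Y − ∠Z = 14.20°.
Law of sines: |XY| = |ZX|·sin Z/sin Y ≈ 174.04.
Law of sines: |YZ| = |ZX|·sin X/sin Y ≈ 115.46.
Circumradius = |ZX|/(2 sin Y) ≈ 235.35.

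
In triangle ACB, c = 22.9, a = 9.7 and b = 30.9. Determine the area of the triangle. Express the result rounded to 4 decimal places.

Semiperimeter s = (9.7 + 22.9 + 30.9)/2 = 31.75.
Heron's formula: area = √(31.75·22.05·8.85·0.85) ≈ 72.57.

area ≈ 72.5700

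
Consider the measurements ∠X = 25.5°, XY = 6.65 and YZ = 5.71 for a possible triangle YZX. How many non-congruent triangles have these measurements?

2

XY·sin X = 6.65·sin(25.5°) ≈ 2.863.
Since XY sin X < YZ < XY (2.863 < 5.71 < 6.65), two triangles exist.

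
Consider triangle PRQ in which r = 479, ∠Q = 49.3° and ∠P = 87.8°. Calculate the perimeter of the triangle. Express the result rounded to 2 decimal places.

perimeter ≈ 1715.62

The third angle is ∠R = 180° − ∠Q − ∠P = 42.90°.
Law of sines: p = r·sin P/sin R ≈ 703.15.
Law of sines: q = r·sin Q/sin R ≈ 533.47.
Semiperimeter s = (703.15+479+533.47)/2 = 857.81.
Perimeter = 703.15 + 479 + 533.47 = 1715.6.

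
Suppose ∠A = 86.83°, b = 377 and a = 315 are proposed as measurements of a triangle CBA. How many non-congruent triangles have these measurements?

b·sin A = 377·sin(86.83°) ≈ 376.4.
Since a = 315 < 376.4 = b sin A, no triangle exists.

0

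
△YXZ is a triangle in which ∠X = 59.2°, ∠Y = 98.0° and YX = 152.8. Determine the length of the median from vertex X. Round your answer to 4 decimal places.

The third angle is ∠Z = 180° − ∠Y − ∠X = 22.80°.
Law of sines: XZ = YX·sin Y/sin Z ≈ 390.47.
Law of sines: ZY = YX·sin X/sin Z ≈ 338.69.
Median from X: ½√(2·YX² + 2·XZ² − ZY²) ≈ 243.37.

m_X ≈ 243.3695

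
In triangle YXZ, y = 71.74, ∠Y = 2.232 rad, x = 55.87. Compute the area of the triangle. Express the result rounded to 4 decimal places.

491.2271

Law of sines: sin X = x·sin Y/y ≈ 0.61466.
Since y ≥ x, only the acute value applies: ∠X ≈ 0.662 rad.
Then ∠Z = π − ∠Y − ∠X ≈ 0.248 rad.
Law of sines gives z = y·sin Z/sin Y ≈ 22.28.
Area = ½·y·x·sin Z ≈ 491.23.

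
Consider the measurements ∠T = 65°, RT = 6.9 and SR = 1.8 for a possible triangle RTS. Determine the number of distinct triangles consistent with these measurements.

RT·sin T = 6.9·sin(65°) ≈ 6.254.
Since SR = 1.8 < 6.254 = RT sin T, no triangle exists.

0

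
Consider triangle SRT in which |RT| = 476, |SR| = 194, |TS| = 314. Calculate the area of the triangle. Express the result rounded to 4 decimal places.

20434.3429

Semiperimeter s = (476 + 314 + 194)/2 = 492.
Heron's formula: area = √(492·16·178·298) ≈ 20434.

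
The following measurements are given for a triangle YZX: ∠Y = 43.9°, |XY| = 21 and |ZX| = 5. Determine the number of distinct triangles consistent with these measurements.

|XY|·sin Y = 21·sin(43.9°) ≈ 14.56.
Since |ZX| = 5 < 14.56 = |XY| sin Y, no triangle exists.

0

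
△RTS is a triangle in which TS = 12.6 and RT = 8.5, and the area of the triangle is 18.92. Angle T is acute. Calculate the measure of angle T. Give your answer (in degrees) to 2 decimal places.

∠T ≈ 20.69°

From area = ½·RT·TS·sin T, we get sin T = 2·area/(RT·TS) ≈ 0.35331.
Taking the acute solution, ∠T ≈ 20.69°.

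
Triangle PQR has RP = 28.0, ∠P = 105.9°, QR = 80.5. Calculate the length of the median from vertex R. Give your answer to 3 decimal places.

Law of sines: sin Q = RP·sin P/QR ≈ 0.33452.
Since QR ≥ RP, only the acute value applies: ∠Q ≈ 19.54°.
Then ∠R = 180° − ∠P − ∠Q ≈ 54.56°.
Law of sines gives PQ = QR·sin R/sin P ≈ 68.191.
Median from R: ½√(2·QR² + 2·RP² − PQ²) ≈ 49.695.

m_R ≈ 49.695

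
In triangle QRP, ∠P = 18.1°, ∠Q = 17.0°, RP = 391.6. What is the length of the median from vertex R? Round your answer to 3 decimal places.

m_R ≈ 122.338

The third angle is ∠R = 180° − ∠P − ∠Q = 144.90°.
Law of sines: PQ = RP·sin R/sin Q ≈ 770.16.
Law of sines: QR = RP·sin P/sin Q ≈ 416.12.
Median from R: ½√(2·QR² + 2·RP² − PQ²) ≈ 122.34.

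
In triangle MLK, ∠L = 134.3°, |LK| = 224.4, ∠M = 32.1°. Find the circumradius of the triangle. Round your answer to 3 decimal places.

The third angle is ∠K = 180° − ∠M − ∠L = 13.60°.
Law of sines: |KM| = |LK|·sin L/sin M ≈ 302.22.
Law of sines: |ML| = |LK|·sin K/sin M ≈ 99.296.
Circumradius = |LK|/(2 sin M) ≈ 211.14.

211.141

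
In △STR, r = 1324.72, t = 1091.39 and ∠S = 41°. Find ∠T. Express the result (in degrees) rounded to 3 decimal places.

By the law of cosines, s² = t² + r² − 2·t·r·cos S = 7.6372e+05, so s ≈ 873.91.
Law of cosines again: cos T = (r² + s² − t²)/(2·r·s) ≈ 0.57333, so ∠T ≈ 55.02°.

55.017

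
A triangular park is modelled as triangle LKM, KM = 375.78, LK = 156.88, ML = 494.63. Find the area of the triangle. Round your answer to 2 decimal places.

Semiperimeter s = (375.78 + 494.63 + 156.88)/2 = 513.64.
Heron's formula: area = √(513.64·137.87·19.015·356.76) ≈ 21918.

21917.84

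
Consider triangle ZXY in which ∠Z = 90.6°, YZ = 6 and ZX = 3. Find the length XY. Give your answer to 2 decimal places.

6.74

By the law of cosines, XY² = YZ² + ZX² − 2·YZ·ZX·cos Z = 45.377, so XY ≈ 6.7362.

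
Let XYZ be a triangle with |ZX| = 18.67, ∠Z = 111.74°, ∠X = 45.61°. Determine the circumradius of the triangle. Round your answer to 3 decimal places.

The third angle is ∠Y = 180° − ∠Z − ∠X = 22.65°.
Law of sines: |YZ| = |ZX|·sin X/sin Y ≈ 34.644.
Law of sines: |XY| = |ZX|·sin Z/sin Y ≈ 45.033.
Circumradius = |ZX|/(2 sin Y) ≈ 24.24.

24.240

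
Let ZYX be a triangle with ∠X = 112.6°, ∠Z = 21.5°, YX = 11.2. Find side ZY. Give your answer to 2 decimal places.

28.21

The third angle is ∠Y = 180° − ∠X − ∠Z = 45.90°.
Law of sines: ZY = YX·sin X/sin Z ≈ 28.213.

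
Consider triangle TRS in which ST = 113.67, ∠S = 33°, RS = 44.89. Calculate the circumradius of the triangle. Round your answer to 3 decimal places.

By the law of cosines, TR² = RS² + ST² − 2·RS·ST·cos S = 6377.1, so TR ≈ 79.857.
Area = ½·RS·ST·sin S ≈ 1389.6.
Circumradius = TR/(2 sin S) ≈ 73.312.

73.312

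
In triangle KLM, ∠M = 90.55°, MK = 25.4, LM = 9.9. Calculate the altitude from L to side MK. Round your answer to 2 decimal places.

By the law of cosines, KL² = LM² + MK² − 2·LM·MK·cos M = 748, so KL ≈ 27.35.
Area = ½·LM·MK·sin M ≈ 125.72.
The altitude from L has length 2·area/MK ≈ 9.8995.

9.90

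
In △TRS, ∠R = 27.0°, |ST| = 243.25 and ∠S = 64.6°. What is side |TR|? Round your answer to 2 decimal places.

The third angle is ∠T = 180° − ∠R − ∠S = 88.40°.
Law of sines: |TR| = |ST|·sin S/sin R ≈ 484.01.

484.01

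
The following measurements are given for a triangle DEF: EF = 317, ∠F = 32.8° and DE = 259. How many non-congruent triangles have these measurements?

2

EF·sin F = 317·sin(32.8°) ≈ 171.7.
Since EF sin F < DE < EF (171.7 < 259 < 317), two triangles exist.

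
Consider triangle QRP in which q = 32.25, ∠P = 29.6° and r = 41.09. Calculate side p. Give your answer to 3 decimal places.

20.592

By the law of cosines, p² = q² + r² − 2·q·r·cos P = 424.02, so p ≈ 20.592.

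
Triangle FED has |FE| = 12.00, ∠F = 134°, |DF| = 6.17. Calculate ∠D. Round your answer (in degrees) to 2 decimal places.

∠D ≈ 30.76°

By the law of cosines, |ED|² = |DF|² + |FE|² − 2·|DF|·|FE|·cos F = 284.93, so |ED| ≈ 16.88.
Law of cosines again: cos D = (|ED|² + |DF|² − |FE|²)/(2·|ED|·|DF|) ≈ 0.85936, so ∠D ≈ 30.76°.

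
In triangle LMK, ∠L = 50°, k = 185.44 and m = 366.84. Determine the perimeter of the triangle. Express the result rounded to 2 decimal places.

By the law of cosines, l² = m² + k² − 2·m·k·cos L = 81506, so l ≈ 285.49.
Semiperimeter s = (285.49+366.84+185.44)/2 = 418.89.
Perimeter = 285.49 + 366.84 + 185.44 = 837.77.

837.77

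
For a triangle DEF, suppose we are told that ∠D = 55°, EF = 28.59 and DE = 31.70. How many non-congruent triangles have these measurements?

DE·sin D = 31.70·sin(55°) ≈ 25.97.
Since DE sin D < EF < DE (25.97 < 28.59 < 31.70), two triangles exist.

2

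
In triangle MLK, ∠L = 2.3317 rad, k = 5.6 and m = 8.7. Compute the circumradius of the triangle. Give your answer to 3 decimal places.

By the law of cosines, l² = k² + m² − 2·k·m·cos L = 174.24, so l ≈ 13.2.
Area = ½·k·m·sin L ≈ 17.642.
Circumradius = l/(2 sin L) ≈ 9.1134.

9.113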